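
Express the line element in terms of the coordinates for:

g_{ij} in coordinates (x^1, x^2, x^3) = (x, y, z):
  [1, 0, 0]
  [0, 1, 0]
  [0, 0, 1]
ds^2 = g_{ij} dx^i dx^j; only the non-zero components contribute.
ds^2 = dx^2 + dy^2 + dz^2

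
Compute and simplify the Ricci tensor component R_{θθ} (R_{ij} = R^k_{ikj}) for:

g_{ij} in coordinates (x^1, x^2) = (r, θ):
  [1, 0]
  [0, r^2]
Non-zero Christoffel symbols (Γ^k_{ij} = Γ^k_{ji}):
Γ^r_{θ θ} = -r
Γ^θ_{r θ} = 1/r
R^r_{θ r θ} = ∂_r Γ^r_{θ θ} - ∂_θ Γ^r_{θ r} + Γ^r_{r m} Γ^m_{θ θ} - Γ^r_{θ m} Γ^m_{θ r}
  = (-1) - (0) + (0) - (-1) = 0
R^θ_{θ θ θ} = 0 (a repeated index in an antisymmetric pair)
R_{θθ} = R^r_{θ r θ} + R^θ_{θ θ θ} = (0) + (0) = 0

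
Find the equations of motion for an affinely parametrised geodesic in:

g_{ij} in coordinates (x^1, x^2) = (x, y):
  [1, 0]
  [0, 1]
Geodesic equation: d^2x^k/dλ^2 + Γ^k_{ij} (dx^i/dλ)(dx^j/dλ) = 0.
All Christoffel symbols vanish, so the geodesics are straight lines:
d^2x/dλ^2 = 0
d^2y/dλ^2 = 0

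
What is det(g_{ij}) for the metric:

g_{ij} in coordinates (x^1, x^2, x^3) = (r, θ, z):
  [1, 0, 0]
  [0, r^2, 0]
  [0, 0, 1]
Diagonal metric: det(g) = g_{11}·g_{22}·g_{33}
= (1)·(r^2)·(1)
det(g) = r^2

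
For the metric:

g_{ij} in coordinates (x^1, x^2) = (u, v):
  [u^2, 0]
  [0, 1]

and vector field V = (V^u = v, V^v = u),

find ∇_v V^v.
Non-zero Christoffel symbols:
Γ^u_{u u} = 1/u
∇_v V^v = ∂_v V^v + Γ^v_{v j} V^j
  = (0) + (0)(v) + (0)(u)
  = 0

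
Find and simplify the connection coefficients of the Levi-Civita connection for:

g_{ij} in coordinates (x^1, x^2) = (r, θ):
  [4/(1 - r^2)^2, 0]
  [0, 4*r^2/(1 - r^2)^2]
Using Γ^k_{ij} = (1/2) g^{km} (∂_i g_{mj} + ∂_j g_{mi} - ∂_m g_{ij}); the metric is diagonal, so only the m = k term contributes.
Non-zero symbols (using the symmetry Γ^k_{ij} = Γ^k_{ji}):
Γ^r_{r r} = (1/2) g^{rr} (∂_r g_{rr} + ∂_r g_{rr} - ∂_r g_{rr}) = (1/2)((1 - r^2)^2/4)((16*r/(1 - r^2)^3) + (16*r/(1 - r^2)^3) - (16*r/(1 - r^2)^3)) = 2*r/(1 - r^2)
Γ^r_{θ θ} = (1/2) g^{rr} (∂_θ g_{rθ} + ∂_θ g_{rθ} - ∂_r g_{θθ}) = (1/2)((1 - r^2)^2/4)((0) + (0) - (-8*(r^3 + r)/(r^2 - 1)^3)) = (r^3 + r)/(r^2 - 1)
Γ^θ_{r θ} = (1/2) g^{θθ} (∂_r g_{θθ} + ∂_θ g_{θr} - ∂_θ g_{rθ}) = (1/2)((1 - r^2)^2/(4*r^2))((-8*(r^3 + r)/(r^2 - 1)^3) + (0) - (0)) = (-r^2 - 1)/(r^3 - r)
All other Christoffel symbols are zero.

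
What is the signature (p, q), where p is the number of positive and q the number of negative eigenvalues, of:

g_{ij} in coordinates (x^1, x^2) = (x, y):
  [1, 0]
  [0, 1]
The metric is diagonal, so its eigenvalues are the diagonal entries: 1, 1 (at a generic point, where coordinate-dependent entries are positive).
2 positive, 0 negative.
(2, 0) - Riemannian (positive definite)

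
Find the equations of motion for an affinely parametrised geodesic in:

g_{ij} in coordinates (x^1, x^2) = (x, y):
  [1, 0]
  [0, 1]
Geodesic equation: d^2x^k/dλ^2 + Γ^k_{ij} (dx^i/dλ)(dx^j/dλ) = 0.
All Christoffel symbols vanish, so the geodesics are straight lines:
d^2x/dλ^2 = 0
d^2y/dλ^2 = 0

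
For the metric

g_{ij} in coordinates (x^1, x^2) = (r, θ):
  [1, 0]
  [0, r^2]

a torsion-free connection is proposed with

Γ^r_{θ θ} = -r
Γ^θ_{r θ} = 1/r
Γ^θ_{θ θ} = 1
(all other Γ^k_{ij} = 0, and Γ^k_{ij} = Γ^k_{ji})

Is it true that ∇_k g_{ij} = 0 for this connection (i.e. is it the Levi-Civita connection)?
Using ∇_k g_{ij} = ∂_k g_{ij} - Γ^m_{ki} g_{mj} - Γ^m_{kj} g_{im}:
∇_θ g_{θθ} = (0) - (r^2) - (r^2) = -2*r^2 ≠ 0
So the connection is not metric compatible (it is not the Levi-Civita connection).
No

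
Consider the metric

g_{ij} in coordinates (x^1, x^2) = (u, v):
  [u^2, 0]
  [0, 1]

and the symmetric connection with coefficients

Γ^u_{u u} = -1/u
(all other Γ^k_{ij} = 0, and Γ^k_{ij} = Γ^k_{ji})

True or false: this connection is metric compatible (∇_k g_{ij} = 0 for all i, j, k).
Using ∇_k g_{ij} = ∂_k g_{ij} - Γ^m_{ki} g_{mj} - Γ^m_{kj} g_{im}:
∇_u g_{uu} = (2*u) - (-u) - (-u) = 4*u ≠ 0
So the connection is not metric compatible (it is not the Levi-Civita connection).
False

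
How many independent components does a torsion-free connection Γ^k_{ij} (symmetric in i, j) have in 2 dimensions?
Γ^k_{ij} has n choices for the upper index and n(n+1)/2 independent symmetric lower index pairs.
Total = 2 × 2×3/2 = 2 × 3 = 6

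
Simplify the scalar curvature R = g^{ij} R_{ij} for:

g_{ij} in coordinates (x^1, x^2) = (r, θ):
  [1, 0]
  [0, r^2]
Non-zero Christoffel symbols (Γ^k_{ij} = Γ^k_{ji}):
Γ^r_{θ θ} = -r
Γ^θ_{r θ} = 1/r
Ricci tensor (R_{ij} = R^k_{ikj}): R_{rr} = 0, R_{rθ} = 0, R_{θθ} = 0
Inverse metric: g^{rr} = 1, g^{θθ} = 1/r^2
R = g^{ij} R_{ij} = (1)(0) + (1/r^2)(0) = 0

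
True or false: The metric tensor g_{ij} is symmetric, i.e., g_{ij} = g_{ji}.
By definition the metric is a symmetric bilinear form, g_{ij} = g_{ji}.
True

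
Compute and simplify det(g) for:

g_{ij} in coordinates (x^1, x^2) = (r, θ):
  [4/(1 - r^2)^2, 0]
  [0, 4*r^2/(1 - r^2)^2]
For a 2×2 metric: det(g) = g_{11}·g_{22} - g_{12}·g_{21}
= (4/(1 - r^2)^2)·(4*r^2/(1 - r^2)^2) - (0)·(0)
= 16*r^2/(1 - r^2)^4 - 0
det(g) = 16*r^2/(1 - r^2)^4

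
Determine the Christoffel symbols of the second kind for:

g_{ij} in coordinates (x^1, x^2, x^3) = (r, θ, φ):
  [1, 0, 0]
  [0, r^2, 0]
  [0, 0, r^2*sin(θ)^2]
Using Γ^k_{ij} = (1/2) g^{km} (∂_i g_{mj} + ∂_j g_{mi} - ∂_m g_{ij}); the metric is diagonal, so only the m = k term contributes.
Non-zero symbols (using the symmetry Γ^k_{ij} = Γ^k_{ji}):
Γ^r_{θ θ} = (1/2) g^{rr} (∂_θ g_{rθ} + ∂_θ g_{rθ} - ∂_r g_{θθ}) = (1/2)(1)((0) + (0) - (2*r)) = -r
Γ^r_{φ φ} = (1/2) g^{rr} (∂_φ g_{rφ} + ∂_φ g_{rφ} - ∂_r g_{φφ}) = (1/2)(1)((0) + (0) - (2*r*sin(θ)^2)) = -r*sin(θ)^2
Γ^θ_{r θ} = (1/2) g^{θθ} (∂_r g_{θθ} + ∂_θ g_{θr} - ∂_θ g_{rθ}) = (1/2)(1/r^2)((2*r) + (0) - (0)) = 1/r
Γ^θ_{φ φ} = (1/2) g^{θθ} (∂_φ g_{θφ} + ∂_φ g_{θφ} - ∂_θ g_{φφ}) = (1/2)(1/r^2)((0) + (0) - (r^2*sin(2*θ))) = -sin(2*θ)/2
Γ^φ_{r φ} = (1/2) g^{φφ} (∂_r g_{φφ} + ∂_φ g_{φr} - ∂_φ g_{rφ}) = (1/2)(1/(r^2*sin(θ)^2))((2*r*sin(θ)^2) + (0) - (0)) = 1/r
Γ^φ_{θ φ} = (1/2) g^{φφ} (∂_θ g_{φφ} + ∂_φ g_{φθ} - ∂_φ g_{θφ}) = (1/2)(1/(r^2*sin(θ)^2))((r^2*sin(2*θ)) + (0) - (0)) = 1/tan(θ)
All other Christoffel symbols are zero.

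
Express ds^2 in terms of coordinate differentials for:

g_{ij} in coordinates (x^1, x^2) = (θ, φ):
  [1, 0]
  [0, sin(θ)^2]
ds^2 = g_{ij} dx^i dx^j; only the non-zero components contribute.
ds^2 = dθ^2 + sin(θ)^2 dφ^2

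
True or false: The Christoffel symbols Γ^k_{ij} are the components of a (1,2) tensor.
Under a change of coordinates Γ picks up an inhomogeneous term ∂²x/∂x'∂x'; e.g. Γ = 0 in Cartesian coordinates but Γ^r_{θθ} = -r in polar coordinates on the same flat plane.
False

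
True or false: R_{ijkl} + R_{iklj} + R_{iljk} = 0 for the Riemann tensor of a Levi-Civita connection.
This is the first (algebraic) Bianchi identity.
True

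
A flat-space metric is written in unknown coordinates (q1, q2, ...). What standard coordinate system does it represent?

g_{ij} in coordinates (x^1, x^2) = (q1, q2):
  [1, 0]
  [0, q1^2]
The line element ds^2 = dq1^2 + q1^2 dq2^2 is dr^2 + r^2 dθ^2 with q1 = r, q2 = θ.
polar coordinates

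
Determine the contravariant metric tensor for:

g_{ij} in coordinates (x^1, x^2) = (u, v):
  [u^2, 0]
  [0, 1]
The metric is diagonal, so g^{ij} is diagonal with entries 1/g_{ii}: diag(1/(u^2), 1).
g^{ij}:
  [1/u^2, 0]
  [0, 1]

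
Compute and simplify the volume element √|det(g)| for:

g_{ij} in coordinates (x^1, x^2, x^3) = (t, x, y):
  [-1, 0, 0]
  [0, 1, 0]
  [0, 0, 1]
det(g) = -1
√|det(g)| = 1
Volume element: dV = 1 dt dx dy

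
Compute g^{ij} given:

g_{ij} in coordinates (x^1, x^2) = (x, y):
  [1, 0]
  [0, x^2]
The metric is diagonal, so g^{ij} is diagonal with entries 1/g_{ii}: diag(1, 1/(x^2)).
g^{ij}:
  [1, 0]
  [0, 1/x^2]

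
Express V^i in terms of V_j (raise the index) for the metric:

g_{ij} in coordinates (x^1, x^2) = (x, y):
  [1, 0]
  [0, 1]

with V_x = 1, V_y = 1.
Inverse metric (diagonal): g^{xx} = 1, g^{yy} = 1
V^i = g^{ij} V_j:
V^x = (1)(1) + (0)(1) = 1
V^y = (0)(1) + (1)(1) = 1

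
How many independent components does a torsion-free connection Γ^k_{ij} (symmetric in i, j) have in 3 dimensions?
Γ^k_{ij} has n choices for the upper index and n(n+1)/2 independent symmetric lower index pairs.
Total = 3 × 3×4/2 = 3 × 6 = 18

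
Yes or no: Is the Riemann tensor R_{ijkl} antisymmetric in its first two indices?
R_{ijkl} = -R_{jikl} (follows from metric compatibility).
Yes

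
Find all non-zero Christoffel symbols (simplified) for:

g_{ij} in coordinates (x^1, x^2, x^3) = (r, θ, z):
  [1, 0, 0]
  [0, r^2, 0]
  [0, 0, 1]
Using Γ^k_{ij} = (1/2) g^{km} (∂_i g_{mj} + ∂_j g_{mi} - ∂_m g_{ij}); the metric is diagonal, so only the m = k term contributes.
Non-zero symbols (using the symmetry Γ^k_{ij} = Γ^k_{ji}):
Γ^r_{θ θ} = (1/2) g^{rr} (∂_θ g_{rθ} + ∂_θ g_{rθ} - ∂_r g_{θθ}) = (1/2)(1)((0) + (0) - (2*r)) = -r
Γ^θ_{r θ} = (1/2) g^{θθ} (∂_r g_{θθ} + ∂_θ g_{θr} - ∂_θ g_{rθ}) = (1/2)(1/r^2)((2*r) + (0) - (0)) = 1/r
All other Christoffel symbols are zero.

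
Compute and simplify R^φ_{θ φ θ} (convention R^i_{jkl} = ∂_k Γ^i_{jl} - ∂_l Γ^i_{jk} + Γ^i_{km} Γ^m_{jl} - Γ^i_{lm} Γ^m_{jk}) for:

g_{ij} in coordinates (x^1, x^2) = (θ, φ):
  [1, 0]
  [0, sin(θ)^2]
Non-zero Christoffel symbols (Γ^k_{ij} = Γ^k_{ji}):
Γ^θ_{φ φ} = -sin(2*θ)/2
Γ^φ_{θ φ} = 1/tan(θ)
R^φ_{θ φ θ} = ∂_φ Γ^φ_{θ θ} - ∂_θ Γ^φ_{θ φ} + Γ^φ_{φ m} Γ^m_{θ θ} - Γ^φ_{θ m} Γ^m_{θ φ}
  = (0) - (-1/sin(θ)^2) + (0) - (1/tan(θ)^2) = 1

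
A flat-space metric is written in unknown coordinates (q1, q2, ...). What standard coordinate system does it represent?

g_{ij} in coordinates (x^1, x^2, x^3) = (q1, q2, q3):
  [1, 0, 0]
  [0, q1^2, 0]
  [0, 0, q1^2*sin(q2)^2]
The line element ds^2 = dq1^2 + q1^2 dq2^2 + q1^2 sin(q2)^2 dq3^2 is dr^2 + r^2 dθ^2 + r^2 sin(θ)^2 dφ^2 with q1 = r, q2 = θ, q3 = φ.
spherical coordinates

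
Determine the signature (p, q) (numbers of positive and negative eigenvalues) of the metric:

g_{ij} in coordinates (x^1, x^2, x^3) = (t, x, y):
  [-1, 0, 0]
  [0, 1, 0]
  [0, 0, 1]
The metric is diagonal, so its eigenvalues are the diagonal entries: -1, 1, 1 (at a generic point, where coordinate-dependent entries are positive).
2 positive, 1 negative.
(2, 1) - Lorentzian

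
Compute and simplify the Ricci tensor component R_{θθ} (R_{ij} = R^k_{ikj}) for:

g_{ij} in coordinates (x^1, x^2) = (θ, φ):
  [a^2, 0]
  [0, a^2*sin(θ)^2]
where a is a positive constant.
Non-zero Christoffel symbols (Γ^k_{ij} = Γ^k_{ji}):
Γ^θ_{φ φ} = -sin(2*θ)/2
Γ^φ_{θ φ} = 1/tan(θ)
R^θ_{θ θ θ} = 0 (a repeated index in an antisymmetric pair)
R^φ_{θ φ θ} = ∂_φ Γ^φ_{θ θ} - ∂_θ Γ^φ_{θ φ} + Γ^φ_{φ m} Γ^m_{θ θ} - Γ^φ_{θ m} Γ^m_{θ φ}
  = (0) - (-1/sin(θ)^2) + (0) - (1/tan(θ)^2) = 1
R_{θθ} = R^θ_{θ θ θ} + R^φ_{θ φ θ} = (0) + (1) = 1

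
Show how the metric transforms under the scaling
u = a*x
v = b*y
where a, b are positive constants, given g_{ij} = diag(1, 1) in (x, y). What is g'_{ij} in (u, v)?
Invert the transformation: x = u/a, y = v/b
g'_{ij} = (∂x^k/∂x'^i)(∂x^l/∂x'^j) g_{kl}; with g_{kl} = δ_{kl} this is Σ_k (∂x^k/∂x'^i)(∂x^k/∂x'^j).
Jacobian: ∂x/∂u = 1/a, ∂x/∂v = 0, ∂y/∂u = 0, ∂y/∂v = 1/b
g'_{uu} = (1/a)(1/a) + (0)(0) = 1/a^2
g'_{uv} = (1/a)(0) + (0)(1/b) = 0
g'_{vv} = (0)(0) + (1/b)(1/b) = 1/b^2
g'_{ij} = diag(1/a^2, 1/b^2)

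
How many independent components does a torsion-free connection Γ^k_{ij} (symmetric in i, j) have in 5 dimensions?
Γ^k_{ij} has n choices for the upper index and n(n+1)/2 independent symmetric lower index pairs.
Total = 5 × 5×6/2 = 5 × 15 = 75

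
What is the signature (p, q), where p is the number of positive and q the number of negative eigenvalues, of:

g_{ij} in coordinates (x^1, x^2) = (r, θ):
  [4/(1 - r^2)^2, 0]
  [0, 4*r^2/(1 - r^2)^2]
The metric is diagonal, so its eigenvalues are the diagonal entries: 4/(1 - r^2)^2, 4*r^2/(1 - r^2)^2 (at a generic point, where coordinate-dependent entries are positive).
2 positive, 0 negative.
(2, 0) - Riemannian (positive definite)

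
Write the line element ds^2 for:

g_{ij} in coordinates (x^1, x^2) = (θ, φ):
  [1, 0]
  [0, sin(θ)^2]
ds^2 = g_{ij} dx^i dx^j; only the non-zero components contribute.
ds^2 = dθ^2 + sin(θ)^2 dφ^2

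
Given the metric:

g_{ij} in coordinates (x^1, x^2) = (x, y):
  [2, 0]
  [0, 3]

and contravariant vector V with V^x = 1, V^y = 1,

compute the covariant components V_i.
V_i = g_{ij} V^j:
V_x = (2)(1) + (0)(1) = 2
V_y = (0)(1) + (3)(1) = 3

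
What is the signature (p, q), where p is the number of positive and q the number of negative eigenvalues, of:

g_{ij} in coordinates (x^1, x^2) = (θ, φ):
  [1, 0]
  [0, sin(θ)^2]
The metric is diagonal, so its eigenvalues are the diagonal entries: 1, sin(θ)^2 (at a generic point, where coordinate-dependent entries are positive).
2 positive, 0 negative.
(2, 0) - Riemannian (positive definite)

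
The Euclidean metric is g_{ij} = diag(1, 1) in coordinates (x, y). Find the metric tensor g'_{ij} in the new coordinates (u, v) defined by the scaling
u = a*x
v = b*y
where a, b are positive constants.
Invert the transformation: x = u/a, y = v/b
g'_{ij} = (∂x^k/∂x'^i)(∂x^l/∂x'^j) g_{kl}; with g_{kl} = δ_{kl} this is Σ_k (∂x^k/∂x'^i)(∂x^k/∂x'^j).
Jacobian: ∂x/∂u = 1/a, ∂x/∂v = 0, ∂y/∂u = 0, ∂y/∂v = 1/b
g'_{uu} = (1/a)(1/a) + (0)(0) = 1/a^2
g'_{uv} = (1/a)(0) + (0)(1/b) = 0
g'_{vv} = (0)(0) + (1/b)(1/b) = 1/b^2
g'_{ij} = diag(1/a^2, 1/b^2)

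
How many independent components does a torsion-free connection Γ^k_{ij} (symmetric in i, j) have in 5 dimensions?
Γ^k_{ij} has n choices for the upper index and n(n+1)/2 independent symmetric lower index pairs.
Total = 5 × 5×6/2 = 5 × 15 = 75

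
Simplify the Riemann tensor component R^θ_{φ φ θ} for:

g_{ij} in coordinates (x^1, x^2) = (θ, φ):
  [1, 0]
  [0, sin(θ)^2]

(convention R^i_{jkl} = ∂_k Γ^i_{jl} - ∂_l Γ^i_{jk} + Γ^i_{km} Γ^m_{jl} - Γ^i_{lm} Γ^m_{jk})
Non-zero Christoffel symbols (Γ^k_{ij} = Γ^k_{ji}):
Γ^θ_{φ φ} = -sin(2*θ)/2
Γ^φ_{θ φ} = 1/tan(θ)
R^θ_{φ φ θ} = ∂_φ Γ^θ_{φ θ} - ∂_θ Γ^θ_{φ φ} + Γ^θ_{φ m} Γ^m_{φ θ} - Γ^θ_{θ m} Γ^m_{φ φ}
  = (0) - (-cos(2*θ)) + (-cos(θ)^2) - (0) = -sin(θ)^2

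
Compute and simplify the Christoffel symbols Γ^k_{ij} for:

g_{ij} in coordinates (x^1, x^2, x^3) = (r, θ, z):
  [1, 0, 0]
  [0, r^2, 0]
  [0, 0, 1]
Using Γ^k_{ij} = (1/2) g^{km} (∂_i g_{mj} + ∂_j g_{mi} - ∂_m g_{ij}); the metric is diagonal, so only the m = k term contributes.
Non-zero symbols (using the symmetry Γ^k_{ij} = Γ^k_{ji}):
Γ^r_{θ θ} = (1/2) g^{rr} (∂_θ g_{rθ} + ∂_θ g_{rθ} - ∂_r g_{θθ}) = (1/2)(1)((0) + (0) - (2*r)) = -r
Γ^θ_{r θ} = (1/2) g^{θθ} (∂_r g_{θθ} + ∂_θ g_{θr} - ∂_θ g_{rθ}) = (1/2)(1/r^2)((2*r) + (0) - (0)) = 1/r
All other Christoffel symbols are zero.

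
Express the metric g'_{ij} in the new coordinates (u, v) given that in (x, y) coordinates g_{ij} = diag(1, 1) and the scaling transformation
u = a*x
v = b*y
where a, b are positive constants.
Invert the transformation: x = u/a, y = v/b
g'_{ij} = (∂x^k/∂x'^i)(∂x^l/∂x'^j) g_{kl}; with g_{kl} = δ_{kl} this is Σ_k (∂x^k/∂x'^i)(∂x^k/∂x'^j).
Jacobian: ∂x/∂u = 1/a, ∂x/∂v = 0, ∂y/∂u = 0, ∂y/∂v = 1/b
g'_{uu} = (1/a)(1/a) + (0)(0) = 1/a^2
g'_{uv} = (1/a)(0) + (0)(1/b) = 0
g'_{vv} = (0)(0) + (1/b)(1/b) = 1/b^2
g'_{ij} = diag(1/a^2, 1/b^2)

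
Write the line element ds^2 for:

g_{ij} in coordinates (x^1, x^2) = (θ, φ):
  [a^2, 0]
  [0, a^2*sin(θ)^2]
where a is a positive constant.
ds^2 = g_{ij} dx^i dx^j; only the non-zero components contribute.
ds^2 = a^2 dθ^2 + a^2*sin(θ)^2 dφ^2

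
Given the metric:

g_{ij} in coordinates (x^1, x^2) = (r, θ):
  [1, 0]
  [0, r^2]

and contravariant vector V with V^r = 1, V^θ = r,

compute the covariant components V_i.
V_i = g_{ij} V^j:
V_r = (1)(1) + (0)(r) = 1
V_θ = (0)(1) + (r^2)(r) = r^3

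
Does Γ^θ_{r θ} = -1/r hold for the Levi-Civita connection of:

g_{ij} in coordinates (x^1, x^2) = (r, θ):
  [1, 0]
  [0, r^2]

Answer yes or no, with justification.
Γ^θ_{r θ} = (1/2) g^{θθ} (∂_r g_{θθ} + ∂_θ g_{θr} - ∂_θ g_{rθ}) = (1/2)(1/r^2)((2*r) + (0) - (0)) = 1/r
This differs from the proposed value -1/r.
No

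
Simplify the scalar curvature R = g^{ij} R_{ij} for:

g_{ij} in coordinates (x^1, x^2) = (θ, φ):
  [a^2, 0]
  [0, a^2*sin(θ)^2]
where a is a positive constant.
Non-zero Christoffel symbols (Γ^k_{ij} = Γ^k_{ji}):
Γ^θ_{φ φ} = -sin(2*θ)/2
Γ^φ_{θ φ} = 1/tan(θ)
Ricci tensor (R_{ij} = R^k_{ikj}): R_{θθ} = 1, R_{θφ} = 0, R_{φφ} = sin(θ)^2
Inverse metric: g^{θθ} = 1/a^2, g^{φφ} = 1/(a^2*sin(θ)^2)
R = g^{ij} R_{ij} = (1/a^2)(1) + (1/(a^2*sin(θ)^2))(sin(θ)^2) = 2/a^2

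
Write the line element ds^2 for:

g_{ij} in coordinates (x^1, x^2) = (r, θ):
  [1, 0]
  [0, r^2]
ds^2 = g_{ij} dx^i dx^j; only the non-zero components contribute.
ds^2 = dr^2 + r^2 dθ^2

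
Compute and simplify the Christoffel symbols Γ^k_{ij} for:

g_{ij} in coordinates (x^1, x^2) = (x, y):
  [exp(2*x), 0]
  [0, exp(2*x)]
Using Γ^k_{ij} = (1/2) g^{km} (∂_i g_{mj} + ∂_j g_{mi} - ∂_m g_{ij}); the metric is diagonal, so only the m = k term contributes.
Non-zero symbols (using the symmetry Γ^k_{ij} = Γ^k_{ji}):
Γ^x_{x x} = (1/2) g^{xx} (∂_x g_{xx} + ∂_x g_{xx} - ∂_x g_{xx}) = (1/2)(exp(-2*x))((2*exp(2*x)) + (2*exp(2*x)) - (2*exp(2*x))) = 1
Γ^x_{y y} = (1/2) g^{xx} (∂_y g_{xy} + ∂_y g_{xy} - ∂_x g_{yy}) = (1/2)(exp(-2*x))((0) + (0) - (2*exp(2*x))) = -1
Γ^y_{x y} = (1/2) g^{yy} (∂_x g_{yy} + ∂_y g_{yx} - ∂_y g_{xy}) = (1/2)(exp(-2*x))((2*exp(2*x)) + (0) - (0)) = 1
All other Christoffel symbols are zero.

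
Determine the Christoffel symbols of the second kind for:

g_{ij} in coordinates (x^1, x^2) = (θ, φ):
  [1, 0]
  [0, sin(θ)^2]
Using Γ^k_{ij} = (1/2) g^{km} (∂_i g_{mj} + ∂_j g_{mi} - ∂_m g_{ij}); the metric is diagonal, so only the m = k term contributes.
Non-zero symbols (using the symmetry Γ^k_{ij} = Γ^k_{ji}):
Γ^θ_{φ φ} = (1/2) g^{θθ} (∂_φ g_{θφ} + ∂_φ g_{θφ} - ∂_θ g_{φφ}) = (1/2)(1)((0) + (0) - (sin(2*θ))) = -sin(2*θ)/2
Γ^φ_{θ φ} = (1/2) g^{φφ} (∂_θ g_{φφ} + ∂_φ g_{φθ} - ∂_φ g_{θφ}) = (1/2)(1/sin(θ)^2)((sin(2*θ)) + (0) - (0)) = 1/tan(θ)
All other Christoffel symbols are zero.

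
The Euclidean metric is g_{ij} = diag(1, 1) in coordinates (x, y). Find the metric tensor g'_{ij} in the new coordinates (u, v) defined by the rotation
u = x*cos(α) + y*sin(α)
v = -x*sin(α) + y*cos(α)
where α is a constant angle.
Invert the transformation: x = u*cos(α) - v*sin(α), y = u*sin(α) + v*cos(α)
g'_{ij} = (∂x^k/∂x'^i)(∂x^l/∂x'^j) g_{kl}; with g_{kl} = δ_{kl} this is Σ_k (∂x^k/∂x'^i)(∂x^k/∂x'^j).
Jacobian: ∂x/∂u = cos(α), ∂x/∂v = -sin(α), ∂y/∂u = sin(α), ∂y/∂v = cos(α)
g'_{uu} = (cos(α))(cos(α)) + (sin(α))(sin(α)) = 1
g'_{uv} = (cos(α))(-sin(α)) + (sin(α))(cos(α)) = 0
g'_{vv} = (-sin(α))(-sin(α)) + (cos(α))(cos(α)) = 1
g'_{ij} = diag(1, 1)
The Euclidean metric is invariant under rotations.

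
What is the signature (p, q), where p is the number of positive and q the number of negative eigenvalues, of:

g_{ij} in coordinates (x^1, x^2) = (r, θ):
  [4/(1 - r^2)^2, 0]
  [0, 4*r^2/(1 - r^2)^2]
The metric is diagonal, so its eigenvalues are the diagonal entries: 4/(1 - r^2)^2, 4*r^2/(1 - r^2)^2 (at a generic point, where coordinate-dependent entries are positive).
2 positive, 0 negative.
(2, 0) - Riemannian (positive definite)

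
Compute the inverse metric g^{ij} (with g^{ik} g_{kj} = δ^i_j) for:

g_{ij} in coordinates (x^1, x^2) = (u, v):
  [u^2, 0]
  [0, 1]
The metric is diagonal, so g^{ij} is diagonal with entries 1/g_{ii}: diag(1/(u^2), 1).
g^{ij}:
  [1/u^2, 0]
  [0, 1]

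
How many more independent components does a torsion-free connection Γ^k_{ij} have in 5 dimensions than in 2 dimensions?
Independent components in n dimensions: n × n(n+1)/2 = n^2(n+1)/2.
5D: 5 × 15 = 75
2D: 2 × 3 = 6
Difference = 75 - 6 = 69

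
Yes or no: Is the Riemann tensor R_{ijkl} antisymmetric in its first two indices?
R_{ijkl} = -R_{jikl} (follows from metric compatibility).
Yes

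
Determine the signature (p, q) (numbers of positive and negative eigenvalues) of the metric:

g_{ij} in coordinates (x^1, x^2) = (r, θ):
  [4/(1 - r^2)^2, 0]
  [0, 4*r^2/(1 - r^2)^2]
The metric is diagonal, so its eigenvalues are the diagonal entries: 4/(1 - r^2)^2, 4*r^2/(1 - r^2)^2 (at a generic point, where coordinate-dependent entries are positive).
2 positive, 0 negative.
(2, 0) - Riemannian (positive definite)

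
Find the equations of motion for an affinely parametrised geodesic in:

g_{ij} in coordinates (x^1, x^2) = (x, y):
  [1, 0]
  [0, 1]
Geodesic equation: d^2x^k/dλ^2 + Γ^k_{ij} (dx^i/dλ)(dx^j/dλ) = 0.
All Christoffel symbols vanish, so the geodesics are straight lines:
d^2x/dλ^2 = 0
d^2y/dλ^2 = 0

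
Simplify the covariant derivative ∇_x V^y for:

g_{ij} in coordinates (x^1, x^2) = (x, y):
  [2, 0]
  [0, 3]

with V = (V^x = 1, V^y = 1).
All Christoffel symbols are zero.
∇_x V^y = ∂_x V^y + Γ^y_{x j} V^j
  = (0) + (0)(1) + (0)(1)
  = 0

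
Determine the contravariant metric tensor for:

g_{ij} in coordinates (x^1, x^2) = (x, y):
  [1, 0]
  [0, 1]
The metric is diagonal, so g^{ij} is diagonal with entries 1/g_{ii}: diag(1, 1).
g^{ij}:
  [1, 0]
  [0, 1]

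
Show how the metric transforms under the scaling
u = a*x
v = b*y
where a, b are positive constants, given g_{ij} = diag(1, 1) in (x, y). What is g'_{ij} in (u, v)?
Invert the transformation: x = u/a, y = v/b
g'_{ij} = (∂x^k/∂x'^i)(∂x^l/∂x'^j) g_{kl}; with g_{kl} = δ_{kl} this is Σ_k (∂x^k/∂x'^i)(∂x^k/∂x'^j).
Jacobian: ∂x/∂u = 1/a, ∂x/∂v = 0, ∂y/∂u = 0, ∂y/∂v = 1/b
g'_{uu} = (1/a)(1/a) + (0)(0) = 1/a^2
g'_{uv} = (1/a)(0) + (0)(1/b) = 0
g'_{vv} = (0)(0) + (1/b)(1/b) = 1/b^2
g'_{ij} = diag(1/a^2, 1/b^2)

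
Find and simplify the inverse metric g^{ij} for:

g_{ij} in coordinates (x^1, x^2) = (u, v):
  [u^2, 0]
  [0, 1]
The metric is diagonal, so g^{ij} is diagonal with entries 1/g_{ii}: diag(1/(u^2), 1).
g^{ij}:
  [1/u^2, 0]
  [0, 1]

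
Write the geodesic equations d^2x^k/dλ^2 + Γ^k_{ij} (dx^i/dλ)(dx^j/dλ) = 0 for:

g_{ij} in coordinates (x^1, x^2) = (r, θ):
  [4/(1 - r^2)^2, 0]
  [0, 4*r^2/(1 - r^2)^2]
Geodesic equation: d^2x^k/dλ^2 + Γ^k_{ij} (dx^i/dλ)(dx^j/dλ) = 0.
Non-zero Christoffel symbols:
Γ^r_{r r} = 2*r/(1 - r^2)
Γ^r_{θ θ} = (r^3 + r)/(r^2 - 1)
Γ^θ_{r θ} = (-r^2 - 1)/(r^3 - r)
Substituting (the symmetric pair Γ^k_{ij}, Γ^k_{ji} combines into a factor 2):
d^2r/dλ^2 + (2*r/(1 - r^2)) (dr/dλ)^2 + ((r^3 + r)/(r^2 - 1)) (dθ/dλ)^2 = 0
d^2θ/dλ^2 + ((-2*r^2 - 2)/(r^3 - r)) (dr/dλ)(dθ/dλ) = 0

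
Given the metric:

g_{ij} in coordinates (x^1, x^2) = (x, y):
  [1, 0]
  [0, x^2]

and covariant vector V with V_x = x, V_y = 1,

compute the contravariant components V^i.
Inverse metric (diagonal): g^{xx} = 1, g^{yy} = 1/x^2
V^i = g^{ij} V_j:
V^x = (1)(x) + (0)(1) = x
V^y = (0)(x) + (1/x^2)(1) = 1/x^2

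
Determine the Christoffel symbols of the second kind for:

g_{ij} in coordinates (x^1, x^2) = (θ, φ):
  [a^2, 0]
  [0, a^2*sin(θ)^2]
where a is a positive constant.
Using Γ^k_{ij} = (1/2) g^{km} (∂_i g_{mj} + ∂_j g_{mi} - ∂_m g_{ij}); the metric is diagonal, so only the m = k term contributes.
Non-zero symbols (using the symmetry Γ^k_{ij} = Γ^k_{ji}):
Γ^θ_{φ φ} = (1/2) g^{θθ} (∂_φ g_{θφ} + ∂_φ g_{θφ} - ∂_θ g_{φφ}) = (1/2)(1/a^2)((0) + (0) - (a^2*sin(2*θ))) = -sin(2*θ)/2
Γ^φ_{θ φ} = (1/2) g^{φφ} (∂_θ g_{φφ} + ∂_φ g_{φθ} - ∂_φ g_{θφ}) = (1/2)(1/(a^2*sin(θ)^2))((a^2*sin(2*θ)) + (0) - (0)) = 1/tan(θ)
All other Christoffel symbols are zero.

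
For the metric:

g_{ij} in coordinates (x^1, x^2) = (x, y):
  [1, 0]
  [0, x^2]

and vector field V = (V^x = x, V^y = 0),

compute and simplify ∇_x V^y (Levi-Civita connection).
Non-zero Christoffel symbols:
Γ^x_{y y} = -x
Γ^y_{x y} = 1/x
∇_x V^y = ∂_x V^y + Γ^y_{x j} V^j
  = (0) + (0)(x) + (1/x)(0)
  = 0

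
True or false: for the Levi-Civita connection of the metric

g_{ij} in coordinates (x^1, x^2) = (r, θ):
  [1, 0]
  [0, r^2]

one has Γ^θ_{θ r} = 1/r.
Γ^θ_{θ r} = (1/2) g^{θθ} (∂_θ g_{θr} + ∂_r g_{θθ} - ∂_θ g_{θr}) = (1/2)(1/r^2)((0) + (2*r) - (0)) = 1/r
This equals the proposed value 1/r.
True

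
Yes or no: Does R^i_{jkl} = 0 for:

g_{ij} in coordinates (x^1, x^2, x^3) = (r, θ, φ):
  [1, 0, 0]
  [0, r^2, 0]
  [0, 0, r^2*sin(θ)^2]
Non-zero Christoffel symbols:
Γ^r_{θ θ} = -r
Γ^r_{φ φ} = -r*sin(θ)^2
Γ^θ_{r θ} = 1/r
Γ^θ_{φ φ} = -sin(2*θ)/2
Γ^φ_{r φ} = 1/r
Γ^φ_{θ φ} = 1/tan(θ)
Ricci tensor: R_{rr} = 0, R_{rθ} = 0, R_{rφ} = 0, R_{θθ} = 0, R_{θφ} = 0, R_{φφ} = 0
All R_{ij} vanish; in 3 dimensions the Riemann tensor is fully determined by the Ricci tensor, so R^i_{jkl} = 0: the metric is flat (curvilinear coordinates on flat space).
Yes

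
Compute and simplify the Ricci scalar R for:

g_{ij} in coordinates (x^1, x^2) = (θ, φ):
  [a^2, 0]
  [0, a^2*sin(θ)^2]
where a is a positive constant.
Non-zero Christoffel symbols (Γ^k_{ij} = Γ^k_{ji}):
Γ^θ_{φ φ} = -sin(2*θ)/2
Γ^φ_{θ φ} = 1/tan(θ)
Ricci tensor (R_{ij} = R^k_{ikj}): R_{θθ} = 1, R_{θφ} = 0, R_{φφ} = sin(θ)^2
Inverse metric: g^{θθ} = 1/a^2, g^{φφ} = 1/(a^2*sin(θ)^2)
R = g^{ij} R_{ij} = (1/a^2)(1) + (1/(a^2*sin(θ)^2))(sin(θ)^2) = 2/a^2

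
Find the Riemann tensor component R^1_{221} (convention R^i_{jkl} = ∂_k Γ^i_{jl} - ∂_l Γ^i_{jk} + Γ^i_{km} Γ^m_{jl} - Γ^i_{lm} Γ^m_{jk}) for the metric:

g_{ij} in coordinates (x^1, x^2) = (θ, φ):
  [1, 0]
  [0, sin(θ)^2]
Non-zero Christoffel symbols (Γ^k_{ij} = Γ^k_{ji}):
Γ^θ_{φ φ} = -sin(2*θ)/2
Γ^φ_{θ φ} = 1/tan(θ)
R^θ_{φ φ θ} = ∂_φ Γ^θ_{φ θ} - ∂_θ Γ^θ_{φ φ} + Γ^θ_{φ m} Γ^m_{φ θ} - Γ^θ_{θ m} Γ^m_{φ φ}
  = (0) - (-cos(2*θ)) + (-cos(θ)^2) - (0) = -sin(θ)^2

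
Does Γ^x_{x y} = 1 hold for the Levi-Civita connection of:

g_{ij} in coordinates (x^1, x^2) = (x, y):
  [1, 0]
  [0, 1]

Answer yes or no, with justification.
Γ^x_{x y} = (1/2) g^{xx} (∂_x g_{xy} + ∂_y g_{xx} - ∂_x g_{xy}) = (1/2)(1)((0) + (0) - (0)) = 0
This differs from the proposed value 1.
No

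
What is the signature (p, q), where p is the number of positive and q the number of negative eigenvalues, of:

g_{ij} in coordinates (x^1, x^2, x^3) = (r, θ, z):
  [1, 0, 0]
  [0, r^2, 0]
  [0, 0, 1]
The metric is diagonal, so its eigenvalues are the diagonal entries: 1, r^2, 1 (at a generic point, where coordinate-dependent entries are positive).
3 positive, 0 negative.
(3, 0) - Riemannian (positive definite)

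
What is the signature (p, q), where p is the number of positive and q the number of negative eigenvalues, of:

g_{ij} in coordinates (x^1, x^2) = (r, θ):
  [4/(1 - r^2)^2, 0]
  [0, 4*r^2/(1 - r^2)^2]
The metric is diagonal, so its eigenvalues are the diagonal entries: 4/(1 - r^2)^2, 4*r^2/(1 - r^2)^2 (at a generic point, where coordinate-dependent entries are positive).
2 positive, 0 negative.
(2, 0) - Riemannian (positive definite)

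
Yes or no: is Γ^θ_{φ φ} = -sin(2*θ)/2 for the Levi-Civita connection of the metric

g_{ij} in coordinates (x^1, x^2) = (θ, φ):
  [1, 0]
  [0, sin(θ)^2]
Γ^θ_{φ φ} = (1/2) g^{θθ} (∂_φ g_{θφ} + ∂_φ g_{θφ} - ∂_θ g_{φφ}) = (1/2)(1)((0) + (0) - (sin(2*θ))) = -sin(2*θ)/2
This equals the proposed value -sin(2*θ)/2.
Yes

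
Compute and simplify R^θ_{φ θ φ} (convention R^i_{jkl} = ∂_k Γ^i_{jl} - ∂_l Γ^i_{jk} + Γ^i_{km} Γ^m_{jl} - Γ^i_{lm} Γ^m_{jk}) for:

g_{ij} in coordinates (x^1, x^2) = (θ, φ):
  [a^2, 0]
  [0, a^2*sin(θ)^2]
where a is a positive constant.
Non-zero Christoffel symbols (Γ^k_{ij} = Γ^k_{ji}):
Γ^θ_{φ φ} = -sin(2*θ)/2
Γ^φ_{θ φ} = 1/tan(θ)
R^θ_{φ θ φ} = ∂_θ Γ^θ_{φ φ} - ∂_φ Γ^θ_{φ θ} + Γ^θ_{θ m} Γ^m_{φ φ} - Γ^θ_{φ m} Γ^m_{φ θ}
  = (-cos(2*θ)) - (0) + (0) - (-cos(θ)^2) = sin(θ)^2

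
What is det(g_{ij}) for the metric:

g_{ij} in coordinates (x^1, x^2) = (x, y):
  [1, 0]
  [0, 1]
For a 2×2 metric: det(g) = g_{11}·g_{22} - g_{12}·g_{21}
= (1)·(1) - (0)·(0)
= 1 - 0
det(g) = 1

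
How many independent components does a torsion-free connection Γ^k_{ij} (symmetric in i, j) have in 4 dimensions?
Γ^k_{ij} has n choices for the upper index and n(n+1)/2 independent symmetric lower index pairs.
Total = 4 × 4×5/2 = 4 × 10 = 40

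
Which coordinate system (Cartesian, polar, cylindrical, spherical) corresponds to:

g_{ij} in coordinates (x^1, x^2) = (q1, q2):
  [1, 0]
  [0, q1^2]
The line element ds^2 = dq1^2 + q1^2 dq2^2 is dr^2 + r^2 dθ^2 with q1 = r, q2 = θ.
polar coordinates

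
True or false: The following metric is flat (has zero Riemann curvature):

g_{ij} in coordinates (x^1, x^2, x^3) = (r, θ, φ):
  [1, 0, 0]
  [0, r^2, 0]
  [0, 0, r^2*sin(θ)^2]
Non-zero Christoffel symbols:
Γ^r_{θ θ} = -r
Γ^r_{φ φ} = -r*sin(θ)^2
Γ^θ_{r θ} = 1/r
Γ^θ_{φ φ} = -sin(2*θ)/2
Γ^φ_{r φ} = 1/r
Γ^φ_{θ φ} = 1/tan(θ)
Ricci tensor: R_{rr} = 0, R_{rθ} = 0, R_{rφ} = 0, R_{θθ} = 0, R_{θφ} = 0, R_{φφ} = 0
All R_{ij} vanish; in 3 dimensions the Riemann tensor is fully determined by the Ricci tensor, so R^i_{jkl} = 0: the metric is flat (curvilinear coordinates on flat space).
True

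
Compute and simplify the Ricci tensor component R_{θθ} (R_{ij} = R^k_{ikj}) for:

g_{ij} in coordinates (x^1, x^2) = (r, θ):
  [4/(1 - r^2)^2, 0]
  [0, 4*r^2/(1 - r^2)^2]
Non-zero Christoffel symbols (Γ^k_{ij} = Γ^k_{ji}):
Γ^r_{r r} = 2*r/(1 - r^2)
Γ^r_{θ θ} = (r^3 + r)/(r^2 - 1)
Γ^θ_{r θ} = (-r^2 - 1)/(r^3 - r)
R^r_{θ r θ} = ∂_r Γ^r_{θ θ} - ∂_θ Γ^r_{θ r} + Γ^r_{r m} Γ^m_{θ θ} - Γ^r_{θ m} Γ^m_{θ r}
  = ((r^4 - 4*r^2 - 1)/(r^2 - 1)^2) - (0) + (-2*r^2*(r^2 + 1)/(r^2 - 1)^2) - (-(r^2 + 1)^2/(r^2 - 1)^2) = -4*r^2/(r^2 - 1)^2
R^θ_{θ θ θ} = 0 (a repeated index in an antisymmetric pair)
R_{θθ} = R^r_{θ r θ} + R^θ_{θ θ θ} = (-4*r^2/(r^2 - 1)^2) + (0) = -4*r^2/(r^2 - 1)^2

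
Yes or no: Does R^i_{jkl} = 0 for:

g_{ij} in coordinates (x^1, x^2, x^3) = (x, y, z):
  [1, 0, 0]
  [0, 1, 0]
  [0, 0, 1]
All metric components are constant, so every Christoffel symbol vanishes and R^i_{jkl} = 0.
Yes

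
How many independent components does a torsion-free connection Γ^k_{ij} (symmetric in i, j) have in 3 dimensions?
Γ^k_{ij} has n choices for the upper index and n(n+1)/2 independent symmetric lower index pairs.
Total = 3 × 3×4/2 = 3 × 6 = 18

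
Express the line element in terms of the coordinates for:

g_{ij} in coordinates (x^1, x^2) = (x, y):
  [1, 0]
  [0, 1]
ds^2 = g_{ij} dx^i dx^j; only the non-zero components contribute.
ds^2 = dx^2 + dy^2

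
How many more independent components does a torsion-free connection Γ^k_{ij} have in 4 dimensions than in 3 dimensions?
Independent components in n dimensions: n × n(n+1)/2 = n^2(n+1)/2.
4D: 4 × 10 = 40
3D: 3 × 6 = 18
Difference = 40 - 18 = 22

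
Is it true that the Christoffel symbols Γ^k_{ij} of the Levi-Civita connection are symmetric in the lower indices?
The Levi-Civita connection is torsion-free, which is exactly Γ^k_{ij} = Γ^k_{ji}.
Yes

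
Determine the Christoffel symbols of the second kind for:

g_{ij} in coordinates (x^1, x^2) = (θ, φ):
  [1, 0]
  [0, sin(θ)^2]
Using Γ^k_{ij} = (1/2) g^{km} (∂_i g_{mj} + ∂_j g_{mi} - ∂_m g_{ij}); the metric is diagonal, so only the m = k term contributes.
Non-zero symbols (using the symmetry Γ^k_{ij} = Γ^k_{ji}):
Γ^θ_{φ φ} = (1/2) g^{θθ} (∂_φ g_{θφ} + ∂_φ g_{θφ} - ∂_θ g_{φφ}) = (1/2)(1)((0) + (0) - (sin(2*θ))) = -sin(2*θ)/2
Γ^φ_{θ φ} = (1/2) g^{φφ} (∂_θ g_{φφ} + ∂_φ g_{φθ} - ∂_φ g_{θφ}) = (1/2)(1/sin(θ)^2)((sin(2*θ)) + (0) - (0)) = 1/tan(θ)
All other Christoffel symbols are zero.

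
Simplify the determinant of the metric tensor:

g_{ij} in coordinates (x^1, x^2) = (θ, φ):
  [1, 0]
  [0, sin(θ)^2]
For a 2×2 metric: det(g) = g_{11}·g_{22} - g_{12}·g_{21}
= (1)·(sin(θ)^2) - (0)·(0)
= sin(θ)^2 - 0
det(g) = sin(θ)^2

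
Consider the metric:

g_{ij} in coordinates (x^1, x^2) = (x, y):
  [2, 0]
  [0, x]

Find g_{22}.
With x^1 = x, x^2 = y, g_{22} = g_{yy} is the row-2, column-2 entry of the matrix.
g_{22} = x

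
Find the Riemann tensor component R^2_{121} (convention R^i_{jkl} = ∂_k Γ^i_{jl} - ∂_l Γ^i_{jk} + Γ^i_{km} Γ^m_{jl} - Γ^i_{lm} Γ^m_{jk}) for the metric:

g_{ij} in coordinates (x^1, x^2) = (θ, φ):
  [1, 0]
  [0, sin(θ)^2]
Non-zero Christoffel symbols (Γ^k_{ij} = Γ^k_{ji}):
Γ^θ_{φ φ} = -sin(2*θ)/2
Γ^φ_{θ φ} = 1/tan(θ)
R^φ_{θ φ θ} = ∂_φ Γ^φ_{θ θ} - ∂_θ Γ^φ_{θ φ} + Γ^φ_{φ m} Γ^m_{θ θ} - Γ^φ_{θ m} Γ^m_{θ φ}
  = (0) - (-1/sin(θ)^2) + (0) - (1/tan(θ)^2) = 1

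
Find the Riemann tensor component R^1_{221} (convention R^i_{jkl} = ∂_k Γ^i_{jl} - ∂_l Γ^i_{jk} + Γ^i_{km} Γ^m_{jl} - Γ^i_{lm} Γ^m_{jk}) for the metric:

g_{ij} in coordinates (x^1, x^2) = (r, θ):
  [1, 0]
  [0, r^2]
Non-zero Christoffel symbols (Γ^k_{ij} = Γ^k_{ji}):
Γ^r_{θ θ} = -r
Γ^θ_{r θ} = 1/r
R^r_{θ θ r} = ∂_θ Γ^r_{θ r} - ∂_r Γ^r_{θ θ} + Γ^r_{θ m} Γ^m_{θ r} - Γ^r_{r m} Γ^m_{θ θ}
  = (0) - (-1) + (-1) - (0) = 0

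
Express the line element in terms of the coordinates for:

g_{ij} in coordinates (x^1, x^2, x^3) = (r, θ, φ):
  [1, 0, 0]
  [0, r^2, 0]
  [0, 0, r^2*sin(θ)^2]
ds^2 = g_{ij} dx^i dx^j; only the non-zero components contribute.
ds^2 = dr^2 + r^2 dθ^2 + r^2*sin(θ)^2 dφ^2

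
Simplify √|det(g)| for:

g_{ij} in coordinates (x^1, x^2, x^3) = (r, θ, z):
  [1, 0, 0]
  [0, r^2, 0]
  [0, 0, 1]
det(g) = r^2
√|det(g)| = r
Volume element: dV = r dr dθ dz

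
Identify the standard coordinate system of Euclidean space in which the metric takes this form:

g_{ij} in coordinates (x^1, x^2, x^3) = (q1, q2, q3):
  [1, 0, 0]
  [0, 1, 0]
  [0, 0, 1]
All components are constant and the metric is the identity, i.e. orthonormal rectilinear coordinates.
Cartesian (3D) coordinates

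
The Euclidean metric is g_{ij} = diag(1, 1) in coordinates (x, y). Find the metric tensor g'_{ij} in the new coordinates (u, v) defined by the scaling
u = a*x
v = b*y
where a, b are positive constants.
Invert the transformation: x = u/a, y = v/b
g'_{ij} = (∂x^k/∂x'^i)(∂x^l/∂x'^j) g_{kl}; with g_{kl} = δ_{kl} this is Σ_k (∂x^k/∂x'^i)(∂x^k/∂x'^j).
Jacobian: ∂x/∂u = 1/a, ∂x/∂v = 0, ∂y/∂u = 0, ∂y/∂v = 1/b
g'_{uu} = (1/a)(1/a) + (0)(0) = 1/a^2
g'_{uv} = (1/a)(0) + (0)(1/b) = 0
g'_{vv} = (0)(0) + (1/b)(1/b) = 1/b^2
g'_{ij} = diag(1/a^2, 1/b^2)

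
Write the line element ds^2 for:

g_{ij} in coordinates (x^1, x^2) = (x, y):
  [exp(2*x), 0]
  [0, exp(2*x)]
ds^2 = g_{ij} dx^i dx^j; only the non-zero components contribute.
ds^2 = exp(2*x) dx^2 + exp(2*x) dy^2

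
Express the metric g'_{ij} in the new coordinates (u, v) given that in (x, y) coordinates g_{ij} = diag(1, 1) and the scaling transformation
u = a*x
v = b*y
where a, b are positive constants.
Invert the transformation: x = u/a, y = v/b
g'_{ij} = (∂x^k/∂x'^i)(∂x^l/∂x'^j) g_{kl}; with g_{kl} = δ_{kl} this is Σ_k (∂x^k/∂x'^i)(∂x^k/∂x'^j).
Jacobian: ∂x/∂u = 1/a, ∂x/∂v = 0, ∂y/∂u = 0, ∂y/∂v = 1/b
g'_{uu} = (1/a)(1/a) + (0)(0) = 1/a^2
g'_{uv} = (1/a)(0) + (0)(1/b) = 0
g'_{vv} = (0)(0) + (1/b)(1/b) = 1/b^2
g'_{ij} = diag(1/a^2, 1/b^2)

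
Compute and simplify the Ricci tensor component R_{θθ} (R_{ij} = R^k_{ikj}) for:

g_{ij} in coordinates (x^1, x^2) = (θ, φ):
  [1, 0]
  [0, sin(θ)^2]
Non-zero Christoffel symbols (Γ^k_{ij} = Γ^k_{ji}):
Γ^θ_{φ φ} = -sin(2*θ)/2
Γ^φ_{θ φ} = 1/tan(θ)
R^θ_{θ θ θ} = 0 (a repeated index in an antisymmetric pair)
R^φ_{θ φ θ} = ∂_φ Γ^φ_{θ θ} - ∂_θ Γ^φ_{θ φ} + Γ^φ_{φ m} Γ^m_{θ θ} - Γ^φ_{θ m} Γ^m_{θ φ}
  = (0) - (-1/sin(θ)^2) + (0) - (1/tan(θ)^2) = 1
R_{θθ} = R^θ_{θ θ θ} + R^φ_{θ φ θ} = (0) + (1) = 1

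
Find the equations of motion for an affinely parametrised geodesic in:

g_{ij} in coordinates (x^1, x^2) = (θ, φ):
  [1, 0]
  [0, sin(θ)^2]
Geodesic equation: d^2x^k/dλ^2 + Γ^k_{ij} (dx^i/dλ)(dx^j/dλ) = 0.
Non-zero Christoffel symbols:
Γ^θ_{φ φ} = -sin(2*θ)/2
Γ^φ_{θ φ} = 1/tan(θ)
Substituting (the symmetric pair Γ^k_{ij}, Γ^k_{ji} combines into a factor 2):
d^2θ/dλ^2 - (sin(2*θ)/2) (dφ/dλ)^2 = 0
d^2φ/dλ^2 + (2/tan(θ)) (dθ/dλ)(dφ/dλ) = 0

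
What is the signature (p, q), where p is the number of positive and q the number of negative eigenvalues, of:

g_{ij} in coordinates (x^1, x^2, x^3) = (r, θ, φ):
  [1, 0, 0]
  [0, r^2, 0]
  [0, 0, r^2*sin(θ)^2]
The metric is diagonal, so its eigenvalues are the diagonal entries: 1, r^2, r^2*sin(θ)^2 (at a generic point, where coordinate-dependent entries are positive).
3 positive, 0 negative.
(3, 0) - Riemannian (positive definite)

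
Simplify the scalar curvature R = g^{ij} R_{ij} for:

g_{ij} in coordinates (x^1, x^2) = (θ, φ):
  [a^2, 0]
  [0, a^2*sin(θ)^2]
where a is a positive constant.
Non-zero Christoffel symbols (Γ^k_{ij} = Γ^k_{ji}):
Γ^θ_{φ φ} = -sin(2*θ)/2
Γ^φ_{θ φ} = 1/tan(θ)
Ricci tensor (R_{ij} = R^k_{ikj}): R_{θθ} = 1, R_{θφ} = 0, R_{φφ} = sin(θ)^2
Inverse metric: g^{θθ} = 1/a^2, g^{φφ} = 1/(a^2*sin(θ)^2)
R = g^{ij} R_{ij} = (1/a^2)(1) + (1/(a^2*sin(θ)^2))(sin(θ)^2) = 2/a^2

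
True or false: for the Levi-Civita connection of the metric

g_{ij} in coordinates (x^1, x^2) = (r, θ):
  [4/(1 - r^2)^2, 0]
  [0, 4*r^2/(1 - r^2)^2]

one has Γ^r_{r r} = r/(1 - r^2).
Γ^r_{r r} = (1/2) g^{rr} (∂_r g_{rr} + ∂_r g_{rr} - ∂_r g_{rr}) = (1/2)((1 - r^2)^2/4)((16*r/(1 - r^2)^3) + (16*r/(1 - r^2)^3) - (16*r/(1 - r^2)^3)) = 2*r/(1 - r^2)
This differs from the proposed value r/(1 - r^2).
False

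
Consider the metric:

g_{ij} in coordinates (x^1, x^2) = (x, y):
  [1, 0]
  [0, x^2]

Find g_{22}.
With x^1 = x, x^2 = y, g_{22} = g_{yy} is the row-2, column-2 entry of the matrix.
g_{22} = x^2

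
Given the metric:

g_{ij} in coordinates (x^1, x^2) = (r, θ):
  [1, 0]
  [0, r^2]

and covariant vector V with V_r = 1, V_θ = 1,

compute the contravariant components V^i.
Inverse metric (diagonal): g^{rr} = 1, g^{θθ} = 1/r^2
V^i = g^{ij} V_j:
V^r = (1)(1) + (0)(1) = 1
V^θ = (0)(1) + (1/r^2)(1) = 1/r^2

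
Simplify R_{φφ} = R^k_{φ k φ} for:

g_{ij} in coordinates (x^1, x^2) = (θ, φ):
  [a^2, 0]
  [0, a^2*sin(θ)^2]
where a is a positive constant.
Non-zero Christoffel symbols (Γ^k_{ij} = Γ^k_{ji}):
Γ^θ_{φ φ} = -sin(2*θ)/2
Γ^φ_{θ φ} = 1/tan(θ)
R^θ_{φ θ φ} = ∂_θ Γ^θ_{φ φ} - ∂_φ Γ^θ_{φ θ} + Γ^θ_{θ m} Γ^m_{φ φ} - Γ^θ_{φ m} Γ^m_{φ θ}
  = (-cos(2*θ)) - (0) + (0) - (-cos(θ)^2) = sin(θ)^2
R^φ_{φ φ φ} = 0 (a repeated index in an antisymmetric pair)
R_{φφ} = R^θ_{φ θ φ} + R^φ_{φ φ φ} = (sin(θ)^2) + (0) = sin(θ)^2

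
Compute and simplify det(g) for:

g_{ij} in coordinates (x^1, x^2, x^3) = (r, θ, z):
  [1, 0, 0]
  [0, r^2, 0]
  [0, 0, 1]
Diagonal metric: det(g) = g_{11}·g_{22}·g_{33}
= (1)·(r^2)·(1)
det(g) = r^2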